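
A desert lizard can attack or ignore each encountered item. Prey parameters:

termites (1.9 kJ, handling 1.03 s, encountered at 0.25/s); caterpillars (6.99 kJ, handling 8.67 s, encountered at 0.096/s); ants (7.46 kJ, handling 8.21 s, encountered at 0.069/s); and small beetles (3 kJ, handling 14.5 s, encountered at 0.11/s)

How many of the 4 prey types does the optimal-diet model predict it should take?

E/h in descending order: termites 1.84, ants 0.909, caterpillars 0.806, small beetles 0.207 kJ/s. The optimal diet is the largest prefix of this list for which every included type satisfies E_i/h_i > R on the types above it.
Rate on top 1: 0.3777. ants: 0.909 > 0.3777 → include.
Rate on top 2: 0.5426. caterpillars: 0.806 > 0.5426 → include.
Rate on top 3: 0.6252. small beetles: 0.207 < 0.6252 → exclude; stop.
Optimal diet: termites, ants, caterpillars — 3 of 4 types.

3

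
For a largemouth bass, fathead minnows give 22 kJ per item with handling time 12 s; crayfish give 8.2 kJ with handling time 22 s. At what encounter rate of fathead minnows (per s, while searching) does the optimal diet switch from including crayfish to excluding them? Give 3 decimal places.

0.021 per s

At the threshold, the rate on fathead minnows alone equals the profitability of crayfish: λ·22/(1 + λ·12) = 8.2/22 = 0.3727.
Rearranging, λ(22 − 0.3727×12) = 0.3727, so λ = 0.3727/17.53 = 0.02127 per s.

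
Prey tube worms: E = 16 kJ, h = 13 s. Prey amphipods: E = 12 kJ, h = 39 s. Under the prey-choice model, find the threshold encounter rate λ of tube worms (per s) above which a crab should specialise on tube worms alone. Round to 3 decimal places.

0.026 per s

At the threshold, the rate on tube worms alone equals the profitability of amphipods: λ·16/(1 + λ·13) = 12/39 = 0.3077.
Rearranging, λ(16 − 0.3077×13) = 0.3077, so λ = 0.3077/12 = 0.02564 per s.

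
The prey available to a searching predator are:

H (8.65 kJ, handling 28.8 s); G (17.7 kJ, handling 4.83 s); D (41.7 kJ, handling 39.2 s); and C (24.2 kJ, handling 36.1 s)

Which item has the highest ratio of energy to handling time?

In descending order of E/h:
G: 17.7/4.83 = 3.66 kJ/s
D: 41.7/39.2 = 1.06 kJ/s
C: 24.2/36.1 = 0.67 kJ/s
H: 8.65/28.8 = 0.3 kJ/s

G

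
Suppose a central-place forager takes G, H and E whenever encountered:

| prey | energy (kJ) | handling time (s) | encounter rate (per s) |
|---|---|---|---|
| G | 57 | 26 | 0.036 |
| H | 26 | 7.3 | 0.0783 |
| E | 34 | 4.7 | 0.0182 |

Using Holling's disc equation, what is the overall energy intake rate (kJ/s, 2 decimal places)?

R = Σλ_iE_i / (1 + Σλ_ih_i)
Numerator: 0.036×57 + 0.0783×26 + 0.0182×34 = 4.707
Denominator: 1 + 0.036×26 + 0.0783×7.3 + 0.0182×4.7 = 2.593
R = 4.707/2.593 = 1.815 kJ/s

1.82 kJ/s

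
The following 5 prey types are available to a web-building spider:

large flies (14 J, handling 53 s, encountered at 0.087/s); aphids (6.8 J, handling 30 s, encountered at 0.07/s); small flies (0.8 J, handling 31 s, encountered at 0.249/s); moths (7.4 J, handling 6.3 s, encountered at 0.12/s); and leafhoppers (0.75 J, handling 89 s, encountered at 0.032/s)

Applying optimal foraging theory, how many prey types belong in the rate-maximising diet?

E/h in descending order: moths 1.17, large flies 0.264, aphids 0.227, small flies 0.0258, leafhoppers 0.00843 J/s. The optimal diet is the largest prefix of this list for which every included type satisfies E_i/h_i > R on the types above it.
Rate on top 1: 0.5057. large flies: 0.264 < 0.5057 → exclude; stop.
Optimal diet: moths — 1 of 5 types.

1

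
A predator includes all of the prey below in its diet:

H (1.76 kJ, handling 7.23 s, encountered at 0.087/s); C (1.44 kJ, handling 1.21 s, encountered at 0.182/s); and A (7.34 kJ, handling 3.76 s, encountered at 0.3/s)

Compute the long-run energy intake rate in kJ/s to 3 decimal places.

0.879 kJ/s

R = Σλ_iE_i / (1 + Σλ_ih_i)
Numerator: 0.087×1.76 + 0.182×1.44 + 0.3×7.34 = 2.617
Denominator: 1 + 0.087×7.23 + 0.182×1.21 + 0.3×3.76 = 2.977
R = 2.617/2.977 = 0.8791 kJ/s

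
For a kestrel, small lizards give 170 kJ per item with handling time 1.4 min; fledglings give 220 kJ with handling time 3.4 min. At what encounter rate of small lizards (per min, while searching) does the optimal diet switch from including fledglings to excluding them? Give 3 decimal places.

At the threshold, the rate on small lizards alone equals the profitability of fledglings: λ·170/(1 + λ·1.4) = 220/3.4 = 64.71.
Rearranging, λ(170 − 64.71×1.4) = 64.71, so λ = 64.71/79.41 = 0.8148 per min.

0.815 per min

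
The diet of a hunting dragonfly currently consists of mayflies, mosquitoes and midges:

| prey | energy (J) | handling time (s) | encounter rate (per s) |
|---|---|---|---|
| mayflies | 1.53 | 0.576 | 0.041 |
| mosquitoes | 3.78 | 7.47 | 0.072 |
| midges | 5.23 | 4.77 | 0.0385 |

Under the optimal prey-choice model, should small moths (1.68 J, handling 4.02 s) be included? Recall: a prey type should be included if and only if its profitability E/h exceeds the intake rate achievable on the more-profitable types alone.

Yes

Intake rate on the current diet: R = (0.041×1.53 + 0.072×3.78 + 0.0385×5.23) / (1 + 0.041×0.576 + 0.072×7.47 + 0.0385×4.77) = 0.5362/1.745 = 0.3073 J/s.
small moths: E/h = 1.68/4.02 = 0.4179 J/s.
Since 0.4179 > R, including small moths increases the long-run rate.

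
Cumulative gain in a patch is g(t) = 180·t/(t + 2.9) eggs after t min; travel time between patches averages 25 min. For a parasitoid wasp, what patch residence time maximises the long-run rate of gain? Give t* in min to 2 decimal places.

8.51 min

Maximise g(t)/(T+t): set derivative to zero → g'(t)(T+t) = g(t).
g'(t) = 180·2.9/(t + 2.9)². Setting 180·2.9/(t+2.9)² = 180t/[(t+2.9)(25+t)] gives 2.9(25+t) = t(t+2.9), so t² = 2.9×25 = 72.5.
t* = √72.5 = 8.515 min.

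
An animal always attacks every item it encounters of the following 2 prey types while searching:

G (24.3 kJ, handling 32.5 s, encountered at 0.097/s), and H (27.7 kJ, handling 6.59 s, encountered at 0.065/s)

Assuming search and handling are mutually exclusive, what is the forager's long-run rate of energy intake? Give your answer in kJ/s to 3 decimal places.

0.908 kJ/s

Energy encountered per unit search time: 0.097×24.3 + 0.065×27.7 = 4.158 kJ/s.
Handling time per unit search time: 0.097×32.5 + 0.065×6.59 = 3.581.
Rate = 4.158/(1 + 3.581) = 0.9076 kJ/s.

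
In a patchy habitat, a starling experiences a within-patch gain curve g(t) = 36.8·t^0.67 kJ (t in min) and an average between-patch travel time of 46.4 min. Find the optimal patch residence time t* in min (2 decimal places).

94.21 min

Maximise g(t)/(T+t): set derivative to zero → g'(t)(T+t) = g(t).
g'(t) = 0.67·36.8·t^-0.33. Setting 0.67·36.8·t^-0.33 = 36.8·t^0.67/(46.4+t) gives 0.67(46.4+t) = t, so 0.33·t = 0.67×46.4.
t* = 0.67×46.4/0.33 = 94.21 min.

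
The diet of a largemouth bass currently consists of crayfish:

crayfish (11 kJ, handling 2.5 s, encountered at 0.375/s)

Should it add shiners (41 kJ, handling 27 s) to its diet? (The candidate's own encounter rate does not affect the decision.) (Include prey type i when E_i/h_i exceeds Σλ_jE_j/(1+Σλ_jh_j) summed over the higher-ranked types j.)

Current rate: (0.375×11)/(1 + 0.375×2.5) = 2.129 kJ/s.
Profitability of shiners: 41/27 = 1.519 kJ/s.
Since 1.519 < R, time spent handling shiners is better spent searching.

No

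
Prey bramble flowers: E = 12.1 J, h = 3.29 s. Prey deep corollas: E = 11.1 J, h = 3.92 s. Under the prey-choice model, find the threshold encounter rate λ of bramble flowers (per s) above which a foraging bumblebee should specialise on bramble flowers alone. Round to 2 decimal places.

1.02 per s

The zero-one rule: include deep corollas iff E₂/h₂ > λE₁/(1+λh₁). Equality gives the switch point.
λE₁h₂ = E₂ + λE₂h₁ ⇒ λ = E₂/(E₁h₂ − E₂h₁) = 11.1/(47.43 − 36.52) = 1.017 per s.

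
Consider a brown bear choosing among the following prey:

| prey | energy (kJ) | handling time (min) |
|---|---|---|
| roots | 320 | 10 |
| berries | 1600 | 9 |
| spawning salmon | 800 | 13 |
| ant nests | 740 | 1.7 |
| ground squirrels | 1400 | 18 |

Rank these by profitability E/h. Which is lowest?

roots

In descending order of E/h:
ant nests: 740/1.7 = 435 kJ/min
berries: 1600/9 = 178 kJ/min
ground squirrels: 1400/18 = 77.8 kJ/min
spawning salmon: 800/13 = 61.5 kJ/min
roots: 320/10 = 32 kJ/min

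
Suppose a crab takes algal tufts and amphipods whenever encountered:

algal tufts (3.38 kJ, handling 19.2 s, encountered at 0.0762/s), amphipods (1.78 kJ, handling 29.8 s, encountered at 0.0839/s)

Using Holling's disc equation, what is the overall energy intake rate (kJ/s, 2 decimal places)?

0.08 kJ/s

R = Σλ_iE_i / (1 + Σλ_ih_i)
Numerator: 0.0762×3.38 + 0.0839×1.78 = 0.4069
Denominator: 1 + 0.0762×19.2 + 0.0839×29.8 = 4.963
R = 0.4069/4.963 = 0.08198 kJ/s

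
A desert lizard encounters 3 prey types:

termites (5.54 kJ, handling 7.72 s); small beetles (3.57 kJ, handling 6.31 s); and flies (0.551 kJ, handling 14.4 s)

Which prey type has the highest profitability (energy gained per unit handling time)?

Profitability E/h (kJ/s): termites = 5.54/7.72 = 0.718, small beetles = 3.57/6.31 = 0.566, flies = 0.551/14.4 = 0.0383.
Ranked: termites > small beetles > flies.

termites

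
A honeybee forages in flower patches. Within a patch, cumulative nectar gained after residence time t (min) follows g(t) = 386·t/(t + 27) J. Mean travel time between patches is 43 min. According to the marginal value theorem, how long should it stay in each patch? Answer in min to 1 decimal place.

Optimal t* satisfies g'(t*) = g(t*)/(T + t*).
g'(t) = 386·27/(t + 27)². Setting 386·27/(t+27)² = 386t/[(t+27)(43+t)] gives 27(43+t) = t(t+27), so t² = 27×43 = 1161.
t* = √1161 = 34.07 min.

34.1 min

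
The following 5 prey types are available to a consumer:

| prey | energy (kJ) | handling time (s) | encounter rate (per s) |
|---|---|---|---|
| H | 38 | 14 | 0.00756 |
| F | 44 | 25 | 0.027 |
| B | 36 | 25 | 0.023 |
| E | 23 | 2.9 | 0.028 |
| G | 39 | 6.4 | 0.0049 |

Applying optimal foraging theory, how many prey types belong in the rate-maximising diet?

Profitabilities (E/h, kJ/s): E 7.93, G 6.09, H 2.71, F 1.76, B 1.44. Add prey in this order while the next type's profitability exceeds the intake rate on those already taken.
Rate on top 1: 0.5956. G: 6.09 > 0.5956 → include.
Rate on top 2: 0.7506. H: 2.71 > 0.7506 → include.
Rate on top 3: 0.9212. F: 1.76 > 0.9212 → include.
Rate on top 4: 1.22. B: 1.44 > 1.22 → include.
Optimal diet: E, G, H, F, B — 5 of 5 types.

5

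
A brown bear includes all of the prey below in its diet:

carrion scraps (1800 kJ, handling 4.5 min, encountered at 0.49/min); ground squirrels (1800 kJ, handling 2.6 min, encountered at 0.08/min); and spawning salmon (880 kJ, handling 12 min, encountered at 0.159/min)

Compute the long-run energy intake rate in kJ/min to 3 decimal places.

R = (0.49×1800 + 0.08×1800 + 0.159×880) / (1 + 0.49×4.5 + 0.08×2.6 + 0.159×12) = 1166/5.321 = 219.1 kJ/min.

219.117 kJ/min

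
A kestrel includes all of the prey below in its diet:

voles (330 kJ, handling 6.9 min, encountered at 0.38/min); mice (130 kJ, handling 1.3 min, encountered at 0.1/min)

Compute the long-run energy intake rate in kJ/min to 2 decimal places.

R = (0.38×330 + 0.1×130) / (1 + 0.38×6.9 + 0.1×1.3) = 138.4/3.752 = 36.89 kJ/min.

36.89 kJ/min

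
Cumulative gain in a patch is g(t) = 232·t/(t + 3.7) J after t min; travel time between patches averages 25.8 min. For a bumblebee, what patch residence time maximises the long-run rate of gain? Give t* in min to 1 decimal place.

Maximise g(t)/(T+t): set derivative to zero → g'(t)(T+t) = g(t).
g'(t) = 232·3.7/(t + 3.7)². Setting 232·3.7/(t+3.7)² = 232t/[(t+3.7)(25.8+t)] gives 3.7(25.8+t) = t(t+3.7), so t² = 3.7×25.8 = 95.46.
t* = √95.46 = 9.77 min.

9.8 min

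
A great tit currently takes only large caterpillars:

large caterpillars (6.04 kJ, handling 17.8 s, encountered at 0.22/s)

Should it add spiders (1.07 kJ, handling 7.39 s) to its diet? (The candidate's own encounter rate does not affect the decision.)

Intake rate on the current diet: R = (0.22×6.04) / (1 + 0.22×17.8) = 1.329/4.916 = 0.2703 kJ/s.
spiders: E/h = 1.07/7.39 = 0.1448 kJ/s.
Since 0.1448 < R, time spent handling spiders is better spent searching.

No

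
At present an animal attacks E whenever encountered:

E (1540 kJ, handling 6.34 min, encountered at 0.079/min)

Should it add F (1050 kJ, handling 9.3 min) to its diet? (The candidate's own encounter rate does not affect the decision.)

Current rate: (0.079×1540)/(1 + 0.079×6.34) = 81.06 kJ/min.
F: E/h = 1050/9.3 = 112.9 kJ/min.
112.9 > 81.06, so adding F raises the average — include it.

Yes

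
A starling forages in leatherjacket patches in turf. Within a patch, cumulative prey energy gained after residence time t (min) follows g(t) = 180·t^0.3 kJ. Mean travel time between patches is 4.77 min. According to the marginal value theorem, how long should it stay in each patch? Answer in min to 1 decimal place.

Maximise g(t)/(T+t): set derivative to zero → g'(t)(T+t) = g(t).
g'(t) = 0.3·180·t^-0.7. Setting 0.3·180·t^-0.7 = 180·t^0.3/(4.77+t) gives 0.3(4.77+t) = t, so 0.70·t = 0.3×4.77.
t* = 0.3×4.77/0.70 = 2.044 min.

2.0 min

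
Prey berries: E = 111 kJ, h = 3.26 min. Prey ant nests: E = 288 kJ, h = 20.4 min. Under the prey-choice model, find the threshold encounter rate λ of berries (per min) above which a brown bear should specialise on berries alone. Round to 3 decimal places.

At the threshold, the rate on berries alone equals the profitability of ant nests: λ·111/(1 + λ·3.26) = 288/20.4 = 14.12.
Rearranging, λ(111 − 14.12×3.26) = 14.12, so λ = 14.12/64.98 = 0.2173 per min.

0.217 per min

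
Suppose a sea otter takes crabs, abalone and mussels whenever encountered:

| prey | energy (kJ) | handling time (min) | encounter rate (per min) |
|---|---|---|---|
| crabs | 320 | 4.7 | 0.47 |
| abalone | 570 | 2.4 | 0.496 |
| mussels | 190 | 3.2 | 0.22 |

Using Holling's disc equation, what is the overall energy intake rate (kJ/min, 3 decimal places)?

93.060 kJ/min

R = (0.47×320 + 0.496×570 + 0.22×190) / (1 + 0.47×4.7 + 0.496×2.4 + 0.22×3.2) = 474.9/5.103 = 93.06 kJ/min.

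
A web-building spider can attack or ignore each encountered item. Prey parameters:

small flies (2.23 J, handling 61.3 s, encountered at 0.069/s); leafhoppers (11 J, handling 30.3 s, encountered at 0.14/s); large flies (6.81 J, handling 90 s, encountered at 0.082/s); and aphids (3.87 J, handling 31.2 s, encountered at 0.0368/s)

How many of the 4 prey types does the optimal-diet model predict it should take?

E/h in descending order: leafhoppers 0.363, aphids 0.124, large flies 0.0757, small flies 0.0364 J/s. The optimal diet is the largest prefix of this list for which every included type satisfies E_i/h_i > R on the types above it.
Rate on top 1: 0.2938. aphids: 0.124 < 0.2938 → exclude; stop.
Optimal diet: leafhoppers — 1 of 4 types.

1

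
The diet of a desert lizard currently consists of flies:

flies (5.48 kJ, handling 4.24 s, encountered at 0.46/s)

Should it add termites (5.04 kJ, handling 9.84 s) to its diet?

No

Intake rate on the current diet: R = (0.46×5.48) / (1 + 0.46×4.24) = 2.521/2.95 = 0.8544 kJ/s.
termites: E/h = 5.04/9.84 = 0.5122 kJ/s.
0.5122 < 0.8544, so adding termites would lower the average — exclude it.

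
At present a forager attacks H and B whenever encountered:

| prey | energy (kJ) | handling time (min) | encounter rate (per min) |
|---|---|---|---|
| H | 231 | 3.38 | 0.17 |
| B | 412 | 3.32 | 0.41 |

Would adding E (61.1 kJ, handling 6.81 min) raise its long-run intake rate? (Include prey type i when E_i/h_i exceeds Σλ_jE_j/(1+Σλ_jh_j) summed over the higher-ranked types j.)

No

Intake rate on the current diet: R = (0.17×231 + 0.41×412) / (1 + 0.17×3.38 + 0.41×3.32) = 208.2/2.936 = 70.91 kJ/min.
E: E/h = 61.1/6.81 = 8.972 kJ/min.
8.972 < 70.91, so adding E would lower the average — exclude it.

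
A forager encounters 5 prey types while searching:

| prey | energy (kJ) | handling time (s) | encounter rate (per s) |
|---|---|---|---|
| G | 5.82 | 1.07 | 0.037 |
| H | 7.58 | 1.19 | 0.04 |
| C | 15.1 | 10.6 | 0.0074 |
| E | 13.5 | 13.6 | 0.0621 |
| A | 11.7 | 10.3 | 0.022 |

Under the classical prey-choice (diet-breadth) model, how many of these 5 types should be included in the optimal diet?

Profitabilities (E/h, kJ/s): H 6.37, G 5.44, C 1.42, A 1.14, E 0.993. Add prey in this order while the next type's profitability exceeds the intake rate on those already taken.
Rate on top 1: 0.2894. G: 5.44 > 0.2894 → include.
Rate on top 2: 0.477. C: 1.42 > 0.477 → include.
Rate on top 3: 0.5407. A: 1.14 > 0.5407 → include.
Rate on top 4: 0.6376. E: 0.993 > 0.6376 → include.
Optimal diet: H, G, C, A, E — 5 of 5 types.

5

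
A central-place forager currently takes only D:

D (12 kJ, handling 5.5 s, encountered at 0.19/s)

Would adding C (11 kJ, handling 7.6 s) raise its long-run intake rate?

Yes

Intake rate on the current diet: R = (0.19×12) / (1 + 0.19×5.5) = 2.28/2.045 = 1.115 kJ/s.
C: E/h = 11/7.6 = 1.447 kJ/s.
Since 1.447 > R, including C increases the long-run rate.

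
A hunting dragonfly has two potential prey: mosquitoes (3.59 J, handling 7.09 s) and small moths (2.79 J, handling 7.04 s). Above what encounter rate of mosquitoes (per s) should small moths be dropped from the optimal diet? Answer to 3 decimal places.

0.508 per s

At the threshold, the rate on mosquitoes alone equals the profitability of small moths: λ·3.59/(1 + λ·7.09) = 2.79/7.04 = 0.3963.
Rearranging, λ(3.59 − 0.3963×7.09) = 0.3963, so λ = 0.3963/0.7802 = 0.508 per s.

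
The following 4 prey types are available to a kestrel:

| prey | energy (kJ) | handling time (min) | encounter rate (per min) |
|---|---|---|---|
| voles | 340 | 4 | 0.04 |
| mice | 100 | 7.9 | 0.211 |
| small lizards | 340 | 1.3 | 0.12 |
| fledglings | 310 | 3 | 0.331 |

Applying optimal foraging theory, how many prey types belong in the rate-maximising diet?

E/h in descending order: small lizards 262, fledglings 103, voles 85, mice 12.7 kJ/min. The optimal diet is the largest prefix of this list for which every included type satisfies E_i/h_i > R on the types above it.
Rate on top 1: 35.29. fledglings: 103 > 35.29 → include.
Rate on top 2: 66.73. voles: 85 > 66.73 → include.
Rate on top 3: 68. mice: 12.7 < 68 → exclude; stop.
Optimal diet: small lizards, fledglings, voles — 3 of 4 types.

3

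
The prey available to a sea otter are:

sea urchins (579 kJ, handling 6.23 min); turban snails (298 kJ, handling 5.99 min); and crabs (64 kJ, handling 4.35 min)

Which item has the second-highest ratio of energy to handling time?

In descending order of E/h:
sea urchins: 579/6.23 = 92.9 kJ/min
turban snails: 298/5.99 = 49.7 kJ/min
crabs: 64/4.35 = 14.7 kJ/min

turban snails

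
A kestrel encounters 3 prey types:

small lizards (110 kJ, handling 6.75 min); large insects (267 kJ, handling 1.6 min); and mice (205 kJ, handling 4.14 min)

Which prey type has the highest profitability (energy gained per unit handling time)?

large insects

In descending order of E/h:
large insects: 267/1.6 = 167 kJ/min
mice: 205/4.14 = 49.5 kJ/min
small lizards: 110/6.75 = 16.3 kJ/min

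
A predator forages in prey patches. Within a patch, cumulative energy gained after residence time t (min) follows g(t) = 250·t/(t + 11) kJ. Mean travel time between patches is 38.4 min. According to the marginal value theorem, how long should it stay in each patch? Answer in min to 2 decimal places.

Optimal t* satisfies g'(t*) = g(t*)/(T + t*).
g'(t) = 250·11/(t + 11)². Setting 250·11/(t+11)² = 250t/[(t+11)(38.4+t)] gives 11(38.4+t) = t(t+11), so t² = 11×38.4 = 422.4.
t* = √422.4 = 20.55 min.

20.55 min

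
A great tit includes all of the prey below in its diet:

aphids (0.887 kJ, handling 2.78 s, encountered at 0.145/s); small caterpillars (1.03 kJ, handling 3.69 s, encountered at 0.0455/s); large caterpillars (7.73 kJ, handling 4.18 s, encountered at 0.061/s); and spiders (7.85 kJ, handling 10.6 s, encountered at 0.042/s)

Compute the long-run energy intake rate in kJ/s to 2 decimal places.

R = Σλ_iE_i / (1 + Σλ_ih_i)
Numerator: 0.145×0.887 + 0.0455×1.03 + 0.061×7.73 + 0.042×7.85 = 0.9767
Denominator: 1 + 0.145×2.78 + 0.0455×3.69 + 0.061×4.18 + 0.042×10.6 = 2.271
R = 0.9767/2.271 = 0.43 kJ/s

0.43 kJ/s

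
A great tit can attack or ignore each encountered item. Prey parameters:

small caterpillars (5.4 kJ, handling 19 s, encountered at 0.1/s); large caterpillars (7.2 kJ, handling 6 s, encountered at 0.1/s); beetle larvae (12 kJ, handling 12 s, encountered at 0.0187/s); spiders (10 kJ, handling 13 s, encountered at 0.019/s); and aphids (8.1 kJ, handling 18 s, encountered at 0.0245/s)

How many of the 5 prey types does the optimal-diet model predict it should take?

3

E/h in descending order: large caterpillars 1.2, beetle larvae 1, spiders 0.769, aphids 0.45, small caterpillars 0.284 kJ/s. The optimal diet is the largest prefix of this list for which every included type satisfies E_i/h_i > R on the types above it.
Rate on top 1: 0.45. beetle larvae: 1 > 0.45 → include.
Rate on top 2: 0.5176. spiders: 0.769 > 0.5176 → include.
Rate on top 3: 0.5476. aphids: 0.45 < 0.5476 → exclude; stop.
Optimal diet: large caterpillars, beetle larvae, spiders — 3 of 5 types.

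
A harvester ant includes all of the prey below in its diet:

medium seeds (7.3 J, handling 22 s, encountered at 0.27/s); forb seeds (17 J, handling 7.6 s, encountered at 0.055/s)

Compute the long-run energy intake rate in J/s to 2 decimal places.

0.39 J/s

R = (0.27×7.3 + 0.055×17) / (1 + 0.27×22 + 0.055×7.6) = 2.906/7.358 = 0.3949 J/s.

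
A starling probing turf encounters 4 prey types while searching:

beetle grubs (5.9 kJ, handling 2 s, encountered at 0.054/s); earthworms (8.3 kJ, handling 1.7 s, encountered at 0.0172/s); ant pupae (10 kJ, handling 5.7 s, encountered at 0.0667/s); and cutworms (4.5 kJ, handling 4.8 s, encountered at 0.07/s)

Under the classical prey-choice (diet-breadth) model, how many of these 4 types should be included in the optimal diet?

4

E/h in descending order: earthworms 4.88, beetle grubs 2.95, ant pupae 1.75, cutworms 0.938 kJ/s. The optimal diet is the largest prefix of this list for which every included type satisfies E_i/h_i > R on the types above it.
Rate on top 1: 0.1387. beetle grubs: 2.95 > 0.1387 → include.
Rate on top 2: 0.4057. ant pupae: 1.75 > 0.4057 → include.
Rate on top 3: 0.7436. cutworms: 0.938 > 0.7436 → include.
Optimal diet: earthworms, beetle grubs, ant pupae, cutworms — 4 of 4 types.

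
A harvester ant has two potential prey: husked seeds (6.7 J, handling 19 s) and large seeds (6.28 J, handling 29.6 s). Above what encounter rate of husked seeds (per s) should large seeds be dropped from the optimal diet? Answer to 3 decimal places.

Drop large seeds once their profitability E₂/h₂ falls below the rate achievable on husked seeds alone: E₂/h₂ = λE₁/(1 + λh₁).
Solve for λ: λE₁h₂ = E₂(1 + λh₁) → λ(E₁h₂ − E₂h₁) = E₂ → λ = E₂/(E₁h₂ − E₂h₁).
λ = 6.28/(6.7×29.6 − 6.28×19) = 6.28/79 = 0.07949 per s.

0.079 per s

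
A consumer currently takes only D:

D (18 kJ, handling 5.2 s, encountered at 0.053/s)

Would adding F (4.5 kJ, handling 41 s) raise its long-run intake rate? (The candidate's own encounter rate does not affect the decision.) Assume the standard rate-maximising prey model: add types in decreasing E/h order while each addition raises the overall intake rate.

On D alone, R = ΣλE/(1+Σλh) = 0.954/1.276 = 0.7479 kJ/s.
Profitability of F: 4.5/41 = 0.1098 kJ/s.
0.1098 < 0.7479, so adding F would lower the average — exclude it.

No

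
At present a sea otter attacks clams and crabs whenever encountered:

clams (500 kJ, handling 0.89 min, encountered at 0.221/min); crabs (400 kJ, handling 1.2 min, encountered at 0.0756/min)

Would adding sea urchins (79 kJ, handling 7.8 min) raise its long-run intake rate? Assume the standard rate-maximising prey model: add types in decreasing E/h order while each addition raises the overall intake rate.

No

On clams and crabs alone, R = ΣλE/(1+Σλh) = 140.7/1.287 = 109.3 kJ/min.
Profitability of sea urchins: 79/7.8 = 10.13 kJ/min.
10.13 < 109.3, so adding sea urchins would lower the average — exclude it.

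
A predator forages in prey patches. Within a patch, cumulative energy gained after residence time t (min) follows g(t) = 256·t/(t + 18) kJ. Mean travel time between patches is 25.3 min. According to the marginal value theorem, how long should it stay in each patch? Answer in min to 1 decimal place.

By the marginal value theorem, leave when the instantaneous gain rate g'(t) equals the habitat-wide average g(t)/(T + t).
g'(t) = 256·18/(t + 18)². Setting 256·18/(t+18)² = 256t/[(t+18)(25.3+t)] gives 18(25.3+t) = t(t+18), so t² = 18×25.3 = 455.4.
t* = √455.4 = 21.34 min.

21.3 min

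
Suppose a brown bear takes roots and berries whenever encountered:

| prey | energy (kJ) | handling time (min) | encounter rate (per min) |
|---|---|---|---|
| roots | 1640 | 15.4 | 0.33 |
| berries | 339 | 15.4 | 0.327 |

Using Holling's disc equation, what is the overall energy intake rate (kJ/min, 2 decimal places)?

58.65 kJ/min

R = (0.33×1640 + 0.327×339) / (1 + 0.33×15.4 + 0.327×15.4) = 652.1/11.12 = 58.65 kJ/min.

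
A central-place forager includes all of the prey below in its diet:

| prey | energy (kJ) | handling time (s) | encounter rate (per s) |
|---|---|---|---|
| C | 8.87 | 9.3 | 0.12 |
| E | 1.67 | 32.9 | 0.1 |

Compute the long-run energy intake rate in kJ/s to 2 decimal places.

0.23 kJ/s

R = Σλ_iE_i / (1 + Σλ_ih_i)
Numerator: 0.12×8.87 + 0.1×1.67 = 1.231
Denominator: 1 + 0.12×9.3 + 0.1×32.9 = 5.406
R = 1.231/5.406 = 0.2278 kJ/s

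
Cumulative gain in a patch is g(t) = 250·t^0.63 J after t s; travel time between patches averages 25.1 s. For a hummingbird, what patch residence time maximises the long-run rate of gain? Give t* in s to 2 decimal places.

Maximise g(t)/(T+t): set derivative to zero → g'(t)(T+t) = g(t).
g'(t) = 0.63·250·t^-0.37. Setting 0.63·250·t^-0.37 = 250·t^0.63/(25.1+t) gives 0.63(25.1+t) = t, so 0.37·t = 0.63×25.1.
t* = 0.63×25.1/0.37 = 42.74 s.

42.74 s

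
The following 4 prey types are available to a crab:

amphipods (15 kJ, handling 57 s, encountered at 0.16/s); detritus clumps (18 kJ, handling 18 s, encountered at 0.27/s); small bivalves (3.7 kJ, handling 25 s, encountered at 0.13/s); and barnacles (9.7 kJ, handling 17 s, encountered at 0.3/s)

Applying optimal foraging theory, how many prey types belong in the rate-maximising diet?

1

E/h in descending order: detritus clumps 1, barnacles 0.571, amphipods 0.263, small bivalves 0.148 kJ/s. The optimal diet is the largest prefix of this list for which every included type satisfies E_i/h_i > R on the types above it.
Rate on top 1: 0.8294. barnacles: 0.571 < 0.8294 → exclude; stop.
Optimal diet: detritus clumps — 1 of 4 types.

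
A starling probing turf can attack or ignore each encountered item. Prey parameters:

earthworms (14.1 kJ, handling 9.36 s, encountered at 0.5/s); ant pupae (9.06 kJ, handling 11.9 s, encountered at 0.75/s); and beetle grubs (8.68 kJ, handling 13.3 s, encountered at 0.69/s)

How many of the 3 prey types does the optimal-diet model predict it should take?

1

E/h in descending order: earthworms 1.51, ant pupae 0.761, beetle grubs 0.653 kJ/s. The optimal diet is the largest prefix of this list for which every included type satisfies E_i/h_i > R on the types above it.
Rate on top 1: 1.241. ant pupae: 0.761 < 1.241 → exclude; stop.
Optimal diet: earthworms — 1 of 3 types.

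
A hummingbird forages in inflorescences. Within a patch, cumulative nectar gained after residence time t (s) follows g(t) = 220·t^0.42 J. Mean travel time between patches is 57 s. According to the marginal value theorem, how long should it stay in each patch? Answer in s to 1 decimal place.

41.3 s

By the marginal value theorem, leave when the instantaneous gain rate g'(t) equals the habitat-wide average g(t)/(T + t).
g'(t) = 0.42·220·t^-0.58. Setting 0.42·220·t^-0.58 = 220·t^0.42/(57+t) gives 0.42(57+t) = t, so 0.58·t = 0.42×57.
t* = 0.42×57/0.58 = 41.28 s.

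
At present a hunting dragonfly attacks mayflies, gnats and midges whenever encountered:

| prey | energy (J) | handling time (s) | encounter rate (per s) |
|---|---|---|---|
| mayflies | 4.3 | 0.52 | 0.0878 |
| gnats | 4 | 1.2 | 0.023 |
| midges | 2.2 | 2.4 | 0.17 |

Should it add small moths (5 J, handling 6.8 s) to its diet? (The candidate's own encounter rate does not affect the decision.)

Yes

Current rate: (0.0878×4.3 + 0.023×4 + 0.17×2.2)/(1 + 0.0878×0.52 + 0.023×1.2 + 0.17×2.4) = 0.5695 J/s.
Profitability of small moths: 5/6.8 = 0.7353 J/s.
Since 0.7353 > R, including small moths increases the long-run rate.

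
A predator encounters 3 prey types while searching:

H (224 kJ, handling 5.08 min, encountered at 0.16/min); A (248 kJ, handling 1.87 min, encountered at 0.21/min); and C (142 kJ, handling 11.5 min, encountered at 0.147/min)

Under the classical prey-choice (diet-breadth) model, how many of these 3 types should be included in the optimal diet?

Profitabilities (E/h, kJ/min): A 133, H 44.1, C 12.3. Add prey in this order while the next type's profitability exceeds the intake rate on those already taken.
Rate on top 1: 37.39. H: 44.1 > 37.39 → include.
Rate on top 2: 39.86. C: 12.3 < 39.86 → exclude; stop.
Optimal diet: A, H — 2 of 3 types.

2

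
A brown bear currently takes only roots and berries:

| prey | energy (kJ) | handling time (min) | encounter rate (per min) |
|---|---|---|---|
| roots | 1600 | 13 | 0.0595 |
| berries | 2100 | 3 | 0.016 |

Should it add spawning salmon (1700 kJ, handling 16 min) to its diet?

Current rate: (0.0595×1600 + 0.016×2100)/(1 + 0.0595×13 + 0.016×3) = 70.71 kJ/min.
Profitability of spawning salmon: 1700/16 = 106.2 kJ/min.
Since 106.2 > R, including spawning salmon increases the long-run rate.

Yes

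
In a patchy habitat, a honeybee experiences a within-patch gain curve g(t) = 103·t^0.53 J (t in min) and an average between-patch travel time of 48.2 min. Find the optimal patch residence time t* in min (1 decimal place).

54.4 min

Optimal t* satisfies g'(t*) = g(t*)/(T + t*).
g'(t) = 0.53·103·t^-0.47. Setting 0.53·103·t^-0.47 = 103·t^0.53/(48.2+t) gives 0.53(48.2+t) = t, so 0.47·t = 0.53×48.2.
t* = 0.53×48.2/0.47 = 54.35 min.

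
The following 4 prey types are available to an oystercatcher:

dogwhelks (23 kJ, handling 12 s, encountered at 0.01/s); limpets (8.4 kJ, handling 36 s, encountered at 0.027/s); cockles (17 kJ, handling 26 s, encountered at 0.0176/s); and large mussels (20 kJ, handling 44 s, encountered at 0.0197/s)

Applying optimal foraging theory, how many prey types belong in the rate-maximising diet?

3

Profitabilities (E/h, kJ/s): dogwhelks 1.92, cockles 0.654, large mussels 0.455, limpets 0.233. Add prey in this order while the next type's profitability exceeds the intake rate on those already taken.
Rate on top 1: 0.2054. cockles: 0.654 > 0.2054 → include.
Rate on top 2: 0.3354. large mussels: 0.455 > 0.3354 → include.
Rate on top 3: 0.3777. limpets: 0.233 < 0.3777 → exclude; stop.
Optimal diet: dogwhelks, cockles, large mussels — 3 of 4 types.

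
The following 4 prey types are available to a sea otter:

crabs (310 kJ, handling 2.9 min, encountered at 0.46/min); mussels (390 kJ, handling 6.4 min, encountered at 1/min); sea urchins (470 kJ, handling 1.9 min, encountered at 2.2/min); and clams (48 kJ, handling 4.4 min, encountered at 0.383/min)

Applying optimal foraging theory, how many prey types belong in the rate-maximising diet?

1

Profitabilities (E/h, kJ/min): sea urchins 247, crabs 107, mussels 60.9, clams 10.9. Add prey in this order while the next type's profitability exceeds the intake rate on those already taken.
Rate on top 1: 199.6. crabs: 107 < 199.6 → exclude; stop.
Optimal diet: sea urchins — 1 of 4 types.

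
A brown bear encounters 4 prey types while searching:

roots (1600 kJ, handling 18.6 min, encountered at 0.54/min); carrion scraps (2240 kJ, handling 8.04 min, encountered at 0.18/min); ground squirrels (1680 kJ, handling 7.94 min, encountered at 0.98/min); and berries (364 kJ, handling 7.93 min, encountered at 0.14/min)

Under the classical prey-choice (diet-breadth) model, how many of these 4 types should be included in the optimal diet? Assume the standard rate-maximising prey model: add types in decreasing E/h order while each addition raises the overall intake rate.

Rank by E/h (kJ/min): carrion scraps 279, ground squirrels 212, roots 86, berries 45.9. Include each in turn until the next type's E/h falls below the running intake rate.
Rate on top 1: 164.8. ground squirrels: 212 > 164.8 → include.
Rate on top 2: 200.4. roots: 86 < 200.4 → exclude; stop.
Optimal diet: carrion scraps, ground squirrels — 2 of 4 types.

2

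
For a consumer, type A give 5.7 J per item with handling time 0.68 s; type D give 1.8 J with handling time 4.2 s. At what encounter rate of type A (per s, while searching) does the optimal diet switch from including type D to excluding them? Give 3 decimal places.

At the threshold, the rate on type A alone equals the profitability of type D: λ·5.7/(1 + λ·0.68) = 1.8/4.2 = 0.4286.
Rearranging, λ(5.7 − 0.4286×0.68) = 0.4286, so λ = 0.4286/5.409 = 0.07924 per s.

0.079 per s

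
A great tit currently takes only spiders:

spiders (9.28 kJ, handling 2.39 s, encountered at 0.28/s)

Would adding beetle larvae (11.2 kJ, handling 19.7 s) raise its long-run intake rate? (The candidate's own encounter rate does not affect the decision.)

No

On spiders alone, R = ΣλE/(1+Σλh) = 2.598/1.669 = 1.557 kJ/s.
beetle larvae: E/h = 11.2/19.7 = 0.5685 kJ/s.
0.5685 < 1.557, so adding beetle larvae would lower the average — exclude it.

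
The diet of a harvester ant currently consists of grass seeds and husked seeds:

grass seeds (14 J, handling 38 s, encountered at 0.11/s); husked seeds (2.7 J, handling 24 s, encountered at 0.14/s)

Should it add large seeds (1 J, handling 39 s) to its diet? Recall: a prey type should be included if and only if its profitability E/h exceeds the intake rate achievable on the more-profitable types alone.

On grass seeds and husked seeds alone, R = ΣλE/(1+Σλh) = 1.918/8.54 = 0.2246 J/s.
Profitability of large seeds: 1/39 = 0.02564 J/s.
0.02564 < 0.2246, so adding large seeds would lower the average — exclude it.

No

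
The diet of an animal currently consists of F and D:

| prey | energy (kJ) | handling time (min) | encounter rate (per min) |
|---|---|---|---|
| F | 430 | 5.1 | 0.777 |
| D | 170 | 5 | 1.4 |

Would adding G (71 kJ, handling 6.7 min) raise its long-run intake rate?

Intake rate on the current diet: R = (0.777×430 + 1.4×170) / (1 + 0.777×5.1 + 1.4×5) = 572.1/11.96 = 47.82 kJ/min.
G: E/h = 71/6.7 = 10.6 kJ/min.
10.6 < 47.82, so adding G would lower the average — exclude it.

No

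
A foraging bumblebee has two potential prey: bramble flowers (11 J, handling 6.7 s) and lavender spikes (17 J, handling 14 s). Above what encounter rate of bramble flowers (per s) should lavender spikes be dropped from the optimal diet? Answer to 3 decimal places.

Drop lavender spikes once their profitability E₂/h₂ falls below the rate achievable on bramble flowers alone: E₂/h₂ = λE₁/(1 + λh₁).
Solve for λ: λE₁h₂ = E₂(1 + λh₁) → λ(E₁h₂ − E₂h₁) = E₂ → λ = E₂/(E₁h₂ − E₂h₁).
λ = 17/(11×14 − 17×6.7) = 17/40.1 = 0.4239 per s.

0.424 per s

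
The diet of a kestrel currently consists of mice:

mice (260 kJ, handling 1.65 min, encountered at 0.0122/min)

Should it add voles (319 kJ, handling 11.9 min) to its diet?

Yes

Current rate: (0.0122×260)/(1 + 0.0122×1.65) = 3.109 kJ/min.
Profitability of voles: 319/11.9 = 26.81 kJ/min.
26.81 > 3.109, so adding voles raises the average — include it.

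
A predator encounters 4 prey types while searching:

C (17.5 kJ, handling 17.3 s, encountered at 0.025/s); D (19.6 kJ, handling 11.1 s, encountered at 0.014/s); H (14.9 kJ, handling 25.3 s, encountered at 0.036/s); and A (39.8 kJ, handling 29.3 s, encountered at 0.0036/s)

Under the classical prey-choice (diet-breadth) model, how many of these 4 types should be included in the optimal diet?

Rank by E/h (kJ/s): D 1.77, A 1.36, C 1.01, H 0.589. Include each in turn until the next type's E/h falls below the running intake rate.
Rate on top 1: 0.2375. A: 1.36 > 0.2375 → include.
Rate on top 2: 0.3313. C: 1.01 > 0.3313 → include.
Rate on top 3: 0.505. H: 0.589 > 0.505 → include.
Optimal diet: D, A, C, H — 4 of 4 types.

4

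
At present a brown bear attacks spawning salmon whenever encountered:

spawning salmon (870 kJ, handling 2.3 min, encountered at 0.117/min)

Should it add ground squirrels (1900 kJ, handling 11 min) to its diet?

Current rate: (0.117×870)/(1 + 0.117×2.3) = 80.21 kJ/min.
ground squirrels: E/h = 1900/11 = 172.7 kJ/min.
172.7 > 80.21, so adding ground squirrels raises the average — include it.

Yes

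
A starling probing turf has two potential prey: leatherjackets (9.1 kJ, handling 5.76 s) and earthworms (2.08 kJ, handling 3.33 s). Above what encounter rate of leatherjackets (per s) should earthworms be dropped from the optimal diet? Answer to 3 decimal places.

At the threshold, the rate on leatherjackets alone equals the profitability of earthworms: λ·9.1/(1 + λ·5.76) = 2.08/3.33 = 0.6246.
Rearranging, λ(9.1 − 0.6246×5.76) = 0.6246, so λ = 0.6246/5.502 = 0.1135 per s.

0.114 per s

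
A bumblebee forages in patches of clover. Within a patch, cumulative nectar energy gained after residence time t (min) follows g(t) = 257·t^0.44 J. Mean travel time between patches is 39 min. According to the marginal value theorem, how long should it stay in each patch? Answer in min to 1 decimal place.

30.6 min

By the marginal value theorem, leave when the instantaneous gain rate g'(t) equals the habitat-wide average g(t)/(T + t).
g'(t) = 0.44·257·t^-0.56. Setting 0.44·257·t^-0.56 = 257·t^0.44/(39+t) gives 0.44(39+t) = t, so 0.56·t = 0.44×39.
t* = 0.44×39/0.56 = 30.64 min.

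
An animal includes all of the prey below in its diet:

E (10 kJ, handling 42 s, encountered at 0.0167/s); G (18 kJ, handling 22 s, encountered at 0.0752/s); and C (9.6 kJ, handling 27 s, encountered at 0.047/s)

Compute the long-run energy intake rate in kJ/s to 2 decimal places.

R = (0.0167×10 + 0.0752×18 + 0.047×9.6) / (1 + 0.0167×42 + 0.0752×22 + 0.047×27) = 1.972/4.625 = 0.4264 kJ/s.

0.43 kJ/s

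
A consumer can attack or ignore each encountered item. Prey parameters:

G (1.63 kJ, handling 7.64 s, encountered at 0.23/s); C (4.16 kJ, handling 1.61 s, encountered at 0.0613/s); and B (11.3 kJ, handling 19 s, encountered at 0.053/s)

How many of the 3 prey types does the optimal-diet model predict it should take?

Profitabilities (E/h, kJ/s): C 2.58, B 0.595, G 0.213. Add prey in this order while the next type's profitability exceeds the intake rate on those already taken.
Rate on top 1: 0.2321. B: 0.595 > 0.2321 → include.
Rate on top 2: 0.4055. G: 0.213 < 0.4055 → exclude; stop.
Optimal diet: C, B — 2 of 3 types.

2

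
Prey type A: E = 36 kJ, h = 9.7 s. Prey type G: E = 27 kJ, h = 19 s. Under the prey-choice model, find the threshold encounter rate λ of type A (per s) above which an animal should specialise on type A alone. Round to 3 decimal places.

0.064 per s

The zero-one rule: include type G iff E₂/h₂ > λE₁/(1+λh₁). Equality gives the switch point.
λE₁h₂ = E₂ + λE₂h₁ ⇒ λ = E₂/(E₁h₂ − E₂h₁) = 27/(684 − 261.9) = 0.06397 per s.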